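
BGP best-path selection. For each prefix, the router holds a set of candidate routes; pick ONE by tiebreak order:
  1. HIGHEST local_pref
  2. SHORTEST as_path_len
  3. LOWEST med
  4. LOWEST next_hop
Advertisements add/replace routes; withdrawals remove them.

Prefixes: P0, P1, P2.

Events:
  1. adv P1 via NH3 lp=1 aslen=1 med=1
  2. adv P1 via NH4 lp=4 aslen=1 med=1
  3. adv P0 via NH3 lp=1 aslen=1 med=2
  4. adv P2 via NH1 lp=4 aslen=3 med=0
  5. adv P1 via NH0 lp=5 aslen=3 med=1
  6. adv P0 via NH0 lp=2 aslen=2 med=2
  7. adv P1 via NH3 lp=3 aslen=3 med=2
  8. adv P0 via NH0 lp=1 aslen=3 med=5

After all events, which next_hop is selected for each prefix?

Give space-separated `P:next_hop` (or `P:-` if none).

Answer: P0:NH3 P1:NH0 P2:NH1

Derivation:
Op 1: best P0=- P1=NH3 P2=-
Op 2: best P0=- P1=NH4 P2=-
Op 3: best P0=NH3 P1=NH4 P2=-
Op 4: best P0=NH3 P1=NH4 P2=NH1
Op 5: best P0=NH3 P1=NH0 P2=NH1
Op 6: best P0=NH0 P1=NH0 P2=NH1
Op 7: best P0=NH0 P1=NH0 P2=NH1
Op 8: best P0=NH3 P1=NH0 P2=NH1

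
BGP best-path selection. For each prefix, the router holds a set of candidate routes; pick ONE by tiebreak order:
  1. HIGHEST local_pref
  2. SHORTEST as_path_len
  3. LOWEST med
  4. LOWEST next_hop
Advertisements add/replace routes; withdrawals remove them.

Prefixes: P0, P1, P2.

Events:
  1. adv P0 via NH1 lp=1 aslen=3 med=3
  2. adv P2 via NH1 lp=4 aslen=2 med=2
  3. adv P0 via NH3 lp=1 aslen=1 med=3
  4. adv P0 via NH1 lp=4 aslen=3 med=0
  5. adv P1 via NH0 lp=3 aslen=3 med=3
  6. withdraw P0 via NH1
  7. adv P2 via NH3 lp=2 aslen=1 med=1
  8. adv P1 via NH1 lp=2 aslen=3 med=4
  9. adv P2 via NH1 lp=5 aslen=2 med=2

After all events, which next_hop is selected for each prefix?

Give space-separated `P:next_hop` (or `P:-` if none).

Answer: P0:NH3 P1:NH0 P2:NH1

Derivation:
Op 1: best P0=NH1 P1=- P2=-
Op 2: best P0=NH1 P1=- P2=NH1
Op 3: best P0=NH3 P1=- P2=NH1
Op 4: best P0=NH1 P1=- P2=NH1
Op 5: best P0=NH1 P1=NH0 P2=NH1
Op 6: best P0=NH3 P1=NH0 P2=NH1
Op 7: best P0=NH3 P1=NH0 P2=NH1
Op 8: best P0=NH3 P1=NH0 P2=NH1
Op 9: best P0=NH3 P1=NH0 P2=NH1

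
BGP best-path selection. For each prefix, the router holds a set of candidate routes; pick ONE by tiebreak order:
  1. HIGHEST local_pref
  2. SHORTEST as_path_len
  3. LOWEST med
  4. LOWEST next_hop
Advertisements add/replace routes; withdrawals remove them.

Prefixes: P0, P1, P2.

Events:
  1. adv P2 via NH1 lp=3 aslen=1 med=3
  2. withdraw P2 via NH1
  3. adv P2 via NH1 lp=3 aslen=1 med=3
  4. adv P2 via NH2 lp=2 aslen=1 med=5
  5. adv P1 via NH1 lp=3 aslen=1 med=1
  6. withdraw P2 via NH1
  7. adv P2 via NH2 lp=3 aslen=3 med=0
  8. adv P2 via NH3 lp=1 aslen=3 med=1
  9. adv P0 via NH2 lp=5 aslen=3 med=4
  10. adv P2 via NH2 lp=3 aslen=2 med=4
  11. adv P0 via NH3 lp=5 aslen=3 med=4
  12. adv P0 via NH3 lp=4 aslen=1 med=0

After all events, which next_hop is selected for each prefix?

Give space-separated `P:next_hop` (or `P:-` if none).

Op 1: best P0=- P1=- P2=NH1
Op 2: best P0=- P1=- P2=-
Op 3: best P0=- P1=- P2=NH1
Op 4: best P0=- P1=- P2=NH1
Op 5: best P0=- P1=NH1 P2=NH1
Op 6: best P0=- P1=NH1 P2=NH2
Op 7: best P0=- P1=NH1 P2=NH2
Op 8: best P0=- P1=NH1 P2=NH2
Op 9: best P0=NH2 P1=NH1 P2=NH2
Op 10: best P0=NH2 P1=NH1 P2=NH2
Op 11: best P0=NH2 P1=NH1 P2=NH2
Op 12: best P0=NH2 P1=NH1 P2=NH2

Answer: P0:NH2 P1:NH1 P2:NH2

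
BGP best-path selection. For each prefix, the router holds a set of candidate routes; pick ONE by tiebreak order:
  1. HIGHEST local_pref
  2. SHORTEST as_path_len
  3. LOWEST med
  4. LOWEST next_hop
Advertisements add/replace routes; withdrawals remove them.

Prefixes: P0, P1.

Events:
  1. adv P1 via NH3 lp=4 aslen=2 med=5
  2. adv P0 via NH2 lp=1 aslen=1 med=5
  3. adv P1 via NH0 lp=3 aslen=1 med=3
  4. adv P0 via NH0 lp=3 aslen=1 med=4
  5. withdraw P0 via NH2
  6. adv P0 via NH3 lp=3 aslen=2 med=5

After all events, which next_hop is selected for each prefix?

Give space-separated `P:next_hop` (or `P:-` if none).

Op 1: best P0=- P1=NH3
Op 2: best P0=NH2 P1=NH3
Op 3: best P0=NH2 P1=NH3
Op 4: best P0=NH0 P1=NH3
Op 5: best P0=NH0 P1=NH3
Op 6: best P0=NH0 P1=NH3

Answer: P0:NH0 P1:NH3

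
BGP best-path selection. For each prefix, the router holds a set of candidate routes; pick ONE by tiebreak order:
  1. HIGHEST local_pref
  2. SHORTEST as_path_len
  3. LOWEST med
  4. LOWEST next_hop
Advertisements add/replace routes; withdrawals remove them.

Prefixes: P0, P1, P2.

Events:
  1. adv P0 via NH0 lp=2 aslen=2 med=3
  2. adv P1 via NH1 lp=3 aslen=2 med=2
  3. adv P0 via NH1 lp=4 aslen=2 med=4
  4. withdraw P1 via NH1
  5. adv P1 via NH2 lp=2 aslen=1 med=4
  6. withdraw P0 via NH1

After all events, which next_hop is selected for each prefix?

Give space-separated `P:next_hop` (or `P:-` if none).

Op 1: best P0=NH0 P1=- P2=-
Op 2: best P0=NH0 P1=NH1 P2=-
Op 3: best P0=NH1 P1=NH1 P2=-
Op 4: best P0=NH1 P1=- P2=-
Op 5: best P0=NH1 P1=NH2 P2=-
Op 6: best P0=NH0 P1=NH2 P2=-

Answer: P0:NH0 P1:NH2 P2:-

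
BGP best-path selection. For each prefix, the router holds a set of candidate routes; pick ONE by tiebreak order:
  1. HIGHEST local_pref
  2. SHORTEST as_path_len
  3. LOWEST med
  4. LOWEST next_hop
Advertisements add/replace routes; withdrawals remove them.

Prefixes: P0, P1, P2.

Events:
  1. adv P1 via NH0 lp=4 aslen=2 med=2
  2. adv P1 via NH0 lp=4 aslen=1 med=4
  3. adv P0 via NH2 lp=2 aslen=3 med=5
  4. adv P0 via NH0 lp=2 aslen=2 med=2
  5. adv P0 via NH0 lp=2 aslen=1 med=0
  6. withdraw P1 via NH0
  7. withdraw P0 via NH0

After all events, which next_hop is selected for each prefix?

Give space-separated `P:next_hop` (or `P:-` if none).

Op 1: best P0=- P1=NH0 P2=-
Op 2: best P0=- P1=NH0 P2=-
Op 3: best P0=NH2 P1=NH0 P2=-
Op 4: best P0=NH0 P1=NH0 P2=-
Op 5: best P0=NH0 P1=NH0 P2=-
Op 6: best P0=NH0 P1=- P2=-
Op 7: best P0=NH2 P1=- P2=-

Answer: P0:NH2 P1:- P2:-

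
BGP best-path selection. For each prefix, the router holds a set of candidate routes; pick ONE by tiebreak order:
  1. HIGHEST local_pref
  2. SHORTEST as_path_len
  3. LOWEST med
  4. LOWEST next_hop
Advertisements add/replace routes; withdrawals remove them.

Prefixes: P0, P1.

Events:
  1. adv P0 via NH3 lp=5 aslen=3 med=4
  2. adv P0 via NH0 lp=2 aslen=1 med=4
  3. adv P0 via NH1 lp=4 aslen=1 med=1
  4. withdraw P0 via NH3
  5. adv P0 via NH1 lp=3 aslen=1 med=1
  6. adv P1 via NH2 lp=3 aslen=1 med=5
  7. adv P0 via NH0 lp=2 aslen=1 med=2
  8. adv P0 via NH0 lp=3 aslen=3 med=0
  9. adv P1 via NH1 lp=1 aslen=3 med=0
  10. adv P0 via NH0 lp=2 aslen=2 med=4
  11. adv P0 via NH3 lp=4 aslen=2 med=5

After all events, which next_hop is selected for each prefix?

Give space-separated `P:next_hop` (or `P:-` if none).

Answer: P0:NH3 P1:NH2

Derivation:
Op 1: best P0=NH3 P1=-
Op 2: best P0=NH3 P1=-
Op 3: best P0=NH3 P1=-
Op 4: best P0=NH1 P1=-
Op 5: best P0=NH1 P1=-
Op 6: best P0=NH1 P1=NH2
Op 7: best P0=NH1 P1=NH2
Op 8: best P0=NH1 P1=NH2
Op 9: best P0=NH1 P1=NH2
Op 10: best P0=NH1 P1=NH2
Op 11: best P0=NH3 P1=NH2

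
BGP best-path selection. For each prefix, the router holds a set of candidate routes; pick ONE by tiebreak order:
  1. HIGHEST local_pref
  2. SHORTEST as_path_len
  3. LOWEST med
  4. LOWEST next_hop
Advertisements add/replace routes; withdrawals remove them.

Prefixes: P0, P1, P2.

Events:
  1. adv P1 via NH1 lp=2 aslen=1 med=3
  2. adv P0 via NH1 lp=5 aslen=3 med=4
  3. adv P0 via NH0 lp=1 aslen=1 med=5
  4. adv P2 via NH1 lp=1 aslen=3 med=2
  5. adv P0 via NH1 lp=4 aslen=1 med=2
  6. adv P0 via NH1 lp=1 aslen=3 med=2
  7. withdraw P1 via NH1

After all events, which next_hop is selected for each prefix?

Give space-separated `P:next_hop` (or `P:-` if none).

Op 1: best P0=- P1=NH1 P2=-
Op 2: best P0=NH1 P1=NH1 P2=-
Op 3: best P0=NH1 P1=NH1 P2=-
Op 4: best P0=NH1 P1=NH1 P2=NH1
Op 5: best P0=NH1 P1=NH1 P2=NH1
Op 6: best P0=NH0 P1=NH1 P2=NH1
Op 7: best P0=NH0 P1=- P2=NH1

Answer: P0:NH0 P1:- P2:NH1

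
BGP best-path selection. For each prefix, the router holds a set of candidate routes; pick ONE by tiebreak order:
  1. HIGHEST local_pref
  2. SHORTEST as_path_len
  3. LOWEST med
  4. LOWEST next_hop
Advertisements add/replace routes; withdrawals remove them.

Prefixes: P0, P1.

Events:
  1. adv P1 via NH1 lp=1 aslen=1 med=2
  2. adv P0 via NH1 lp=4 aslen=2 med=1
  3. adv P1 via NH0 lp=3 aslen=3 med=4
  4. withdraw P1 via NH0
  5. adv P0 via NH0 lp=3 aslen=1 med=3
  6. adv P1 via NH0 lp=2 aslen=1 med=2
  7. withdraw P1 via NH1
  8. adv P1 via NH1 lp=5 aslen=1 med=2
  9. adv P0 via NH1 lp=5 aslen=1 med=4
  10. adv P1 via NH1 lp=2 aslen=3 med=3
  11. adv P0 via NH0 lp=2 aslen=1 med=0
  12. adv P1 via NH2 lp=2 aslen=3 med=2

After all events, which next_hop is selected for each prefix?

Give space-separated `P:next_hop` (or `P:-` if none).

Answer: P0:NH1 P1:NH0

Derivation:
Op 1: best P0=- P1=NH1
Op 2: best P0=NH1 P1=NH1
Op 3: best P0=NH1 P1=NH0
Op 4: best P0=NH1 P1=NH1
Op 5: best P0=NH1 P1=NH1
Op 6: best P0=NH1 P1=NH0
Op 7: best P0=NH1 P1=NH0
Op 8: best P0=NH1 P1=NH1
Op 9: best P0=NH1 P1=NH1
Op 10: best P0=NH1 P1=NH0
Op 11: best P0=NH1 P1=NH0
Op 12: best P0=NH1 P1=NH0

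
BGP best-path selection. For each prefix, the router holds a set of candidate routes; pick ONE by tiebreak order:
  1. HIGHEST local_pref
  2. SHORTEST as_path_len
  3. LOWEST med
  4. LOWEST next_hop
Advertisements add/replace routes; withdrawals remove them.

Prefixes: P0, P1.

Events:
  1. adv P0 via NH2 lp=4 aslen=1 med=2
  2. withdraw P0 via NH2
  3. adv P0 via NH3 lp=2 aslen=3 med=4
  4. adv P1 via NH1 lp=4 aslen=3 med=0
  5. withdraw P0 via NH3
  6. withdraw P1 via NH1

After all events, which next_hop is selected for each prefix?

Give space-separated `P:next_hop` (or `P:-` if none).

Op 1: best P0=NH2 P1=-
Op 2: best P0=- P1=-
Op 3: best P0=NH3 P1=-
Op 4: best P0=NH3 P1=NH1
Op 5: best P0=- P1=NH1
Op 6: best P0=- P1=-

Answer: P0:- P1:-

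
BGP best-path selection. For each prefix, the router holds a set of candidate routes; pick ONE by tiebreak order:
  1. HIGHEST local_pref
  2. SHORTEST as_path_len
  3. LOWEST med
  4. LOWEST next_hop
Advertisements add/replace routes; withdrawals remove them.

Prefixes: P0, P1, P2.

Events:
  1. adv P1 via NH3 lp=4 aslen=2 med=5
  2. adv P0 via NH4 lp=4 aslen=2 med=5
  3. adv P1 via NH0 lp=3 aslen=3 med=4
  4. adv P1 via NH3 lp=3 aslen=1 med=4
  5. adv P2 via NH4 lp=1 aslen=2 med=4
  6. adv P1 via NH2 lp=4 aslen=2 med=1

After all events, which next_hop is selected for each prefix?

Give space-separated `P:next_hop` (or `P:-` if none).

Answer: P0:NH4 P1:NH2 P2:NH4

Derivation:
Op 1: best P0=- P1=NH3 P2=-
Op 2: best P0=NH4 P1=NH3 P2=-
Op 3: best P0=NH4 P1=NH3 P2=-
Op 4: best P0=NH4 P1=NH3 P2=-
Op 5: best P0=NH4 P1=NH3 P2=NH4
Op 6: best P0=NH4 P1=NH2 P2=NH4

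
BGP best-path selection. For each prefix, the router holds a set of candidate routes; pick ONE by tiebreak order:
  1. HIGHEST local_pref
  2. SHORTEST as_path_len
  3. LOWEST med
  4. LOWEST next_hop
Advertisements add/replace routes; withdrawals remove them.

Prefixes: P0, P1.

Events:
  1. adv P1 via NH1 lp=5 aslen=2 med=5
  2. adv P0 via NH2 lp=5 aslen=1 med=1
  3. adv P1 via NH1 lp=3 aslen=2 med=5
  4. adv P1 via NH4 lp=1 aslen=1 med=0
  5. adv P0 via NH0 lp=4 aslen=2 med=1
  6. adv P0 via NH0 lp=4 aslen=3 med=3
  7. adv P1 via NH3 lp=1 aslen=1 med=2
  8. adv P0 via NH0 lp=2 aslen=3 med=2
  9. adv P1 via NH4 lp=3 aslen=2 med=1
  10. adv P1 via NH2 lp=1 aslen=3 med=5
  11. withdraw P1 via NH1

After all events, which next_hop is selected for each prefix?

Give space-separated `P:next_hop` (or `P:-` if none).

Op 1: best P0=- P1=NH1
Op 2: best P0=NH2 P1=NH1
Op 3: best P0=NH2 P1=NH1
Op 4: best P0=NH2 P1=NH1
Op 5: best P0=NH2 P1=NH1
Op 6: best P0=NH2 P1=NH1
Op 7: best P0=NH2 P1=NH1
Op 8: best P0=NH2 P1=NH1
Op 9: best P0=NH2 P1=NH4
Op 10: best P0=NH2 P1=NH4
Op 11: best P0=NH2 P1=NH4

Answer: P0:NH2 P1:NH4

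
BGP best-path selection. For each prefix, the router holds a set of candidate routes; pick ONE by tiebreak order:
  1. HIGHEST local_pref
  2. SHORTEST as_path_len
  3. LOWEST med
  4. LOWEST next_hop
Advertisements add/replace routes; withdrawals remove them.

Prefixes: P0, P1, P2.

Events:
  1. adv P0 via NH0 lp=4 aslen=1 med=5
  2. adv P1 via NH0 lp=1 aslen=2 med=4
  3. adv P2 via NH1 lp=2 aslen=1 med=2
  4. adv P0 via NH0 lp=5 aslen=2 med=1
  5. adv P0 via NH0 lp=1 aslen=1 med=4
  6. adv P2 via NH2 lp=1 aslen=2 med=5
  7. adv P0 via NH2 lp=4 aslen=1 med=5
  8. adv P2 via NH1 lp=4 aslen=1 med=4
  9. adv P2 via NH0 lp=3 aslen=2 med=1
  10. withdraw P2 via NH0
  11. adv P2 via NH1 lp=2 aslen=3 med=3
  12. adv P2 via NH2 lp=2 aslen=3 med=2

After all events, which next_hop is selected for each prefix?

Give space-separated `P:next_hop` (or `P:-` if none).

Answer: P0:NH2 P1:NH0 P2:NH2

Derivation:
Op 1: best P0=NH0 P1=- P2=-
Op 2: best P0=NH0 P1=NH0 P2=-
Op 3: best P0=NH0 P1=NH0 P2=NH1
Op 4: best P0=NH0 P1=NH0 P2=NH1
Op 5: best P0=NH0 P1=NH0 P2=NH1
Op 6: best P0=NH0 P1=NH0 P2=NH1
Op 7: best P0=NH2 P1=NH0 P2=NH1
Op 8: best P0=NH2 P1=NH0 P2=NH1
Op 9: best P0=NH2 P1=NH0 P2=NH1
Op 10: best P0=NH2 P1=NH0 P2=NH1
Op 11: best P0=NH2 P1=NH0 P2=NH1
Op 12: best P0=NH2 P1=NH0 P2=NH2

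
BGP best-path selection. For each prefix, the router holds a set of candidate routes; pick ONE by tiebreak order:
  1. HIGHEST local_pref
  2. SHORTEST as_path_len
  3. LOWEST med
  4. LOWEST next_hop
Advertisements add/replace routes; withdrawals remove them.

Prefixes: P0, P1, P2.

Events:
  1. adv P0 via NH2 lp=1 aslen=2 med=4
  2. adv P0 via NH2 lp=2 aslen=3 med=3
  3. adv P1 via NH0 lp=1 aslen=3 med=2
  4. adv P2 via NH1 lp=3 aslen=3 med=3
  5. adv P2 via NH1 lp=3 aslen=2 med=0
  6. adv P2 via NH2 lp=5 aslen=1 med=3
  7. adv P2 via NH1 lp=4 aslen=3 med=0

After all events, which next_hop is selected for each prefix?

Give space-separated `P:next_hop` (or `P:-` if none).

Answer: P0:NH2 P1:NH0 P2:NH2

Derivation:
Op 1: best P0=NH2 P1=- P2=-
Op 2: best P0=NH2 P1=- P2=-
Op 3: best P0=NH2 P1=NH0 P2=-
Op 4: best P0=NH2 P1=NH0 P2=NH1
Op 5: best P0=NH2 P1=NH0 P2=NH1
Op 6: best P0=NH2 P1=NH0 P2=NH2
Op 7: best P0=NH2 P1=NH0 P2=NH2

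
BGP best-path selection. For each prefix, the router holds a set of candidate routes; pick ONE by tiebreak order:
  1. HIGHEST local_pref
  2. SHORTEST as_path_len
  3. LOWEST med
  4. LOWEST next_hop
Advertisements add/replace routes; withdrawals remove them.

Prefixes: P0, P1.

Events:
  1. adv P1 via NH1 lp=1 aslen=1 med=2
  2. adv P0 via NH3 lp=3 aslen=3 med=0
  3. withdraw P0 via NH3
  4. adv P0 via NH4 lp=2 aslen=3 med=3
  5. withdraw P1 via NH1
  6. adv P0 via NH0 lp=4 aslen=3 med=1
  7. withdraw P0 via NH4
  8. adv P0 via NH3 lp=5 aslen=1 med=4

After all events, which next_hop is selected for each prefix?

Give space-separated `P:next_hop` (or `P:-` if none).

Answer: P0:NH3 P1:-

Derivation:
Op 1: best P0=- P1=NH1
Op 2: best P0=NH3 P1=NH1
Op 3: best P0=- P1=NH1
Op 4: best P0=NH4 P1=NH1
Op 5: best P0=NH4 P1=-
Op 6: best P0=NH0 P1=-
Op 7: best P0=NH0 P1=-
Op 8: best P0=NH3 P1=-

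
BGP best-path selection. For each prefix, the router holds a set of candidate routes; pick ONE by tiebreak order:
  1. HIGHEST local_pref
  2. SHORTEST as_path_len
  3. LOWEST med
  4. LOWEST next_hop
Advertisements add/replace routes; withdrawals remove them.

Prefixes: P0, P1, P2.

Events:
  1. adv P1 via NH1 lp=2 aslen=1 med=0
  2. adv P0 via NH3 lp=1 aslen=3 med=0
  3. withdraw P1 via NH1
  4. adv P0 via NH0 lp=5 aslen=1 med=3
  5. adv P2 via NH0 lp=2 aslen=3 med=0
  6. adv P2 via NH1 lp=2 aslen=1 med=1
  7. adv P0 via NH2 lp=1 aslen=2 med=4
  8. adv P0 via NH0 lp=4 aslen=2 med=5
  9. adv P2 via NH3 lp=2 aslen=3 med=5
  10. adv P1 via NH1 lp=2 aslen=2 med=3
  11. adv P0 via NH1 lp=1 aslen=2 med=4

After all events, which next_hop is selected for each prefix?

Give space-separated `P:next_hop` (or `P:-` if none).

Op 1: best P0=- P1=NH1 P2=-
Op 2: best P0=NH3 P1=NH1 P2=-
Op 3: best P0=NH3 P1=- P2=-
Op 4: best P0=NH0 P1=- P2=-
Op 5: best P0=NH0 P1=- P2=NH0
Op 6: best P0=NH0 P1=- P2=NH1
Op 7: best P0=NH0 P1=- P2=NH1
Op 8: best P0=NH0 P1=- P2=NH1
Op 9: best P0=NH0 P1=- P2=NH1
Op 10: best P0=NH0 P1=NH1 P2=NH1
Op 11: best P0=NH0 P1=NH1 P2=NH1

Answer: P0:NH0 P1:NH1 P2:NH1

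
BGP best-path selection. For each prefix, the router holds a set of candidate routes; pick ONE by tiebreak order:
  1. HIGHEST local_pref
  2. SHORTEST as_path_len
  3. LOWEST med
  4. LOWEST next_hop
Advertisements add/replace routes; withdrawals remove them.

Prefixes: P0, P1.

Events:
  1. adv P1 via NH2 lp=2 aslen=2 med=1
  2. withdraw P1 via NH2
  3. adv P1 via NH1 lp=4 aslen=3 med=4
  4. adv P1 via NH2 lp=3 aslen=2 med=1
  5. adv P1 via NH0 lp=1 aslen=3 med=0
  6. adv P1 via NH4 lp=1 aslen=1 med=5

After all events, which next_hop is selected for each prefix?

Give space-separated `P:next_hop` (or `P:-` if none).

Op 1: best P0=- P1=NH2
Op 2: best P0=- P1=-
Op 3: best P0=- P1=NH1
Op 4: best P0=- P1=NH1
Op 5: best P0=- P1=NH1
Op 6: best P0=- P1=NH1

Answer: P0:- P1:NH1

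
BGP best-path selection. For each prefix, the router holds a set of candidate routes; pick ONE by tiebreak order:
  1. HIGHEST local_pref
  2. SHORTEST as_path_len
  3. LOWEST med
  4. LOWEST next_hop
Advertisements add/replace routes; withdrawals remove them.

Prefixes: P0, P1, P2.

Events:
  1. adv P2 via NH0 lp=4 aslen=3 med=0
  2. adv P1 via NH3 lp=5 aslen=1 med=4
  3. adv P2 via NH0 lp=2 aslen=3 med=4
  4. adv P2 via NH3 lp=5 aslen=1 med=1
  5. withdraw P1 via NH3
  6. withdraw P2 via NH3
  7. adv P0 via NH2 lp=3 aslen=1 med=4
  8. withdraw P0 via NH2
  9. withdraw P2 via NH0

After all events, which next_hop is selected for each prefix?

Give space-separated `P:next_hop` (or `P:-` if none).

Answer: P0:- P1:- P2:-

Derivation:
Op 1: best P0=- P1=- P2=NH0
Op 2: best P0=- P1=NH3 P2=NH0
Op 3: best P0=- P1=NH3 P2=NH0
Op 4: best P0=- P1=NH3 P2=NH3
Op 5: best P0=- P1=- P2=NH3
Op 6: best P0=- P1=- P2=NH0
Op 7: best P0=NH2 P1=- P2=NH0
Op 8: best P0=- P1=- P2=NH0
Op 9: best P0=- P1=- P2=-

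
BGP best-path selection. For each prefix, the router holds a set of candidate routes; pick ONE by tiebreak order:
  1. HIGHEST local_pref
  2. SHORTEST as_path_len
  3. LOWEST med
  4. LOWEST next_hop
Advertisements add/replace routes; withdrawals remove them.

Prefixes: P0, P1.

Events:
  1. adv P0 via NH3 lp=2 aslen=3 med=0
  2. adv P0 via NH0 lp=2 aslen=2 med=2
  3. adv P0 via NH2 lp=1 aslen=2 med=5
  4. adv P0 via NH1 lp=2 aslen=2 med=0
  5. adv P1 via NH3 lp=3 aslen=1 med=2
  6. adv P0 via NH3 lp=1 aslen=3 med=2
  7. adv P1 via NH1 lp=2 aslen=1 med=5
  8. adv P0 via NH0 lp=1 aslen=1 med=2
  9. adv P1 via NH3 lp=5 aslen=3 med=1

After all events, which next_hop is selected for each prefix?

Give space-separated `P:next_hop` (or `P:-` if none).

Op 1: best P0=NH3 P1=-
Op 2: best P0=NH0 P1=-
Op 3: best P0=NH0 P1=-
Op 4: best P0=NH1 P1=-
Op 5: best P0=NH1 P1=NH3
Op 6: best P0=NH1 P1=NH3
Op 7: best P0=NH1 P1=NH3
Op 8: best P0=NH1 P1=NH3
Op 9: best P0=NH1 P1=NH3

Answer: P0:NH1 P1:NH3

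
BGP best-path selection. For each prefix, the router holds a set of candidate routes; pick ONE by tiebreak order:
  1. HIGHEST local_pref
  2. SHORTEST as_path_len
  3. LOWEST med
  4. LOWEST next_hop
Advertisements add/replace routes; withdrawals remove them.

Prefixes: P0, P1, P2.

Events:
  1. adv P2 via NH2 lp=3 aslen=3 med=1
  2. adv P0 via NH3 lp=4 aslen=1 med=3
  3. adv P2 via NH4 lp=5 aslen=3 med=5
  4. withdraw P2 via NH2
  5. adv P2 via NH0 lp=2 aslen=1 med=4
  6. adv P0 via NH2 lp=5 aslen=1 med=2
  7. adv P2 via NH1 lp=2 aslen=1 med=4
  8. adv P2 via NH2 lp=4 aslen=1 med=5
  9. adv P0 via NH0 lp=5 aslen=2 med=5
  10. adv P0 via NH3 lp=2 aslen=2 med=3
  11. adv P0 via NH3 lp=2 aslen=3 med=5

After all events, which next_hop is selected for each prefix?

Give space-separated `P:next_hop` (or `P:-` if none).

Op 1: best P0=- P1=- P2=NH2
Op 2: best P0=NH3 P1=- P2=NH2
Op 3: best P0=NH3 P1=- P2=NH4
Op 4: best P0=NH3 P1=- P2=NH4
Op 5: best P0=NH3 P1=- P2=NH4
Op 6: best P0=NH2 P1=- P2=NH4
Op 7: best P0=NH2 P1=- P2=NH4
Op 8: best P0=NH2 P1=- P2=NH4
Op 9: best P0=NH2 P1=- P2=NH4
Op 10: best P0=NH2 P1=- P2=NH4
Op 11: best P0=NH2 P1=- P2=NH4

Answer: P0:NH2 P1:- P2:NH4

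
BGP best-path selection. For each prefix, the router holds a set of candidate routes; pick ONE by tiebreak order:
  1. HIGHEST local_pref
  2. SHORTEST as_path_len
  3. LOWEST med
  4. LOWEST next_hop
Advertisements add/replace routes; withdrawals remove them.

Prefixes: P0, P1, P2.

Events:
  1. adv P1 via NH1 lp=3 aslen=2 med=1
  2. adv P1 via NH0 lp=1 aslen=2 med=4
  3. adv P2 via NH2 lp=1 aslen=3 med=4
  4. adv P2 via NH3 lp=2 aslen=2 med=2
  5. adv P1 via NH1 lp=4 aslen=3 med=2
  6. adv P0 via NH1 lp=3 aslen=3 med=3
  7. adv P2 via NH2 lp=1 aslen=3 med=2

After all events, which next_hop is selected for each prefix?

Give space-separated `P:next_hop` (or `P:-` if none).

Answer: P0:NH1 P1:NH1 P2:NH3

Derivation:
Op 1: best P0=- P1=NH1 P2=-
Op 2: best P0=- P1=NH1 P2=-
Op 3: best P0=- P1=NH1 P2=NH2
Op 4: best P0=- P1=NH1 P2=NH3
Op 5: best P0=- P1=NH1 P2=NH3
Op 6: best P0=NH1 P1=NH1 P2=NH3
Op 7: best P0=NH1 P1=NH1 P2=NH3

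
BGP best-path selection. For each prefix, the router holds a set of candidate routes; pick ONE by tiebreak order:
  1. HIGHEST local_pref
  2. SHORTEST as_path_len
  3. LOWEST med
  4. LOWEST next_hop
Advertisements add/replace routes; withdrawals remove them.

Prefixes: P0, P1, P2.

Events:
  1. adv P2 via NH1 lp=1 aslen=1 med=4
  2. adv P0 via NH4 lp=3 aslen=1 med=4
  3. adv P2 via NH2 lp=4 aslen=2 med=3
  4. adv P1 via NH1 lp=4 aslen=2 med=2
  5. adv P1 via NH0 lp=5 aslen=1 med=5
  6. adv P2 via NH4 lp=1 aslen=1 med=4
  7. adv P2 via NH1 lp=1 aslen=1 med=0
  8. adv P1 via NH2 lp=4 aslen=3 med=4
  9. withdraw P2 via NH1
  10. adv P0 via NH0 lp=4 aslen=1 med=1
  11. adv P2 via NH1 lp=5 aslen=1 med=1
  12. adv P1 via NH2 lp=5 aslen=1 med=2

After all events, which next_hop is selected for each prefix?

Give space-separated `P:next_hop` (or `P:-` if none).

Answer: P0:NH0 P1:NH2 P2:NH1

Derivation:
Op 1: best P0=- P1=- P2=NH1
Op 2: best P0=NH4 P1=- P2=NH1
Op 3: best P0=NH4 P1=- P2=NH2
Op 4: best P0=NH4 P1=NH1 P2=NH2
Op 5: best P0=NH4 P1=NH0 P2=NH2
Op 6: best P0=NH4 P1=NH0 P2=NH2
Op 7: best P0=NH4 P1=NH0 P2=NH2
Op 8: best P0=NH4 P1=NH0 P2=NH2
Op 9: best P0=NH4 P1=NH0 P2=NH2
Op 10: best P0=NH0 P1=NH0 P2=NH2
Op 11: best P0=NH0 P1=NH0 P2=NH1
Op 12: best P0=NH0 P1=NH2 P2=NH1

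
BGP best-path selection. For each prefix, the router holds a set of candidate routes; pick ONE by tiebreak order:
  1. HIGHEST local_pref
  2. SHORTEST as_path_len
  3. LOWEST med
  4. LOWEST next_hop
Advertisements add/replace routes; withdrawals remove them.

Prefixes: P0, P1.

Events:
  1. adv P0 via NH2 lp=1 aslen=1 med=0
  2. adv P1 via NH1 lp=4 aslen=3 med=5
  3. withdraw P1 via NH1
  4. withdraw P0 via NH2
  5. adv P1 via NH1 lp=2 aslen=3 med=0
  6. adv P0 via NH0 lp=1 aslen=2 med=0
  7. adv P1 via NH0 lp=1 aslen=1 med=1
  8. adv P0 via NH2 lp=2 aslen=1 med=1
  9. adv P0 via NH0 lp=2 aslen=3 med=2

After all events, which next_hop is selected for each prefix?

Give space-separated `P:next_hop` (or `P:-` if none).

Op 1: best P0=NH2 P1=-
Op 2: best P0=NH2 P1=NH1
Op 3: best P0=NH2 P1=-
Op 4: best P0=- P1=-
Op 5: best P0=- P1=NH1
Op 6: best P0=NH0 P1=NH1
Op 7: best P0=NH0 P1=NH1
Op 8: best P0=NH2 P1=NH1
Op 9: best P0=NH2 P1=NH1

Answer: P0:NH2 P1:NH1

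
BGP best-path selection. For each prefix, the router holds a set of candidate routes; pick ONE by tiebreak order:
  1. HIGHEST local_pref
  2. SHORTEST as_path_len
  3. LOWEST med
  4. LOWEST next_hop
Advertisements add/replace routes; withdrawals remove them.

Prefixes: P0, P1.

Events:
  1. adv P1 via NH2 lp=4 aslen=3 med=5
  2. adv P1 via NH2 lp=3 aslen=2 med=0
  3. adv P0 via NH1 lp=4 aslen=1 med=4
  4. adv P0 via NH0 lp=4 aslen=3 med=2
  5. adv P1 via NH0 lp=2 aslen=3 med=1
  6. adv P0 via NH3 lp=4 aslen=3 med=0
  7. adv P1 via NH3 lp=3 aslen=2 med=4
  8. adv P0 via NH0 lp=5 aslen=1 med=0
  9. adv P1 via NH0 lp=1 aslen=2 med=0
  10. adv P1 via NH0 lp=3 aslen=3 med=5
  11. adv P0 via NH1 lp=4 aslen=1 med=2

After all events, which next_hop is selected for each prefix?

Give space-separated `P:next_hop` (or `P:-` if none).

Answer: P0:NH0 P1:NH2

Derivation:
Op 1: best P0=- P1=NH2
Op 2: best P0=- P1=NH2
Op 3: best P0=NH1 P1=NH2
Op 4: best P0=NH1 P1=NH2
Op 5: best P0=NH1 P1=NH2
Op 6: best P0=NH1 P1=NH2
Op 7: best P0=NH1 P1=NH2
Op 8: best P0=NH0 P1=NH2
Op 9: best P0=NH0 P1=NH2
Op 10: best P0=NH0 P1=NH2
Op 11: best P0=NH0 P1=NH2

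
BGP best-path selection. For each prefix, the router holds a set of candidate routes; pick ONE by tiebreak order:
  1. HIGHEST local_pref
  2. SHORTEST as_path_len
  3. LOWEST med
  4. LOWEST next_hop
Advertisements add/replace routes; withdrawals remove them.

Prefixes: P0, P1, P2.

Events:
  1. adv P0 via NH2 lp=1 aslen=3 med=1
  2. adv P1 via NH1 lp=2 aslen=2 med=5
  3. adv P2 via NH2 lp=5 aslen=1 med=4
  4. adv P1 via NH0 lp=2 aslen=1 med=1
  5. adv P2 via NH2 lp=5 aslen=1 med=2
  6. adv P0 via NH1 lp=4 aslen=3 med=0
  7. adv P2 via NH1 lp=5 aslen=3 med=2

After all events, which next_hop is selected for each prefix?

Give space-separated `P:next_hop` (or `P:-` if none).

Op 1: best P0=NH2 P1=- P2=-
Op 2: best P0=NH2 P1=NH1 P2=-
Op 3: best P0=NH2 P1=NH1 P2=NH2
Op 4: best P0=NH2 P1=NH0 P2=NH2
Op 5: best P0=NH2 P1=NH0 P2=NH2
Op 6: best P0=NH1 P1=NH0 P2=NH2
Op 7: best P0=NH1 P1=NH0 P2=NH2

Answer: P0:NH1 P1:NH0 P2:NH2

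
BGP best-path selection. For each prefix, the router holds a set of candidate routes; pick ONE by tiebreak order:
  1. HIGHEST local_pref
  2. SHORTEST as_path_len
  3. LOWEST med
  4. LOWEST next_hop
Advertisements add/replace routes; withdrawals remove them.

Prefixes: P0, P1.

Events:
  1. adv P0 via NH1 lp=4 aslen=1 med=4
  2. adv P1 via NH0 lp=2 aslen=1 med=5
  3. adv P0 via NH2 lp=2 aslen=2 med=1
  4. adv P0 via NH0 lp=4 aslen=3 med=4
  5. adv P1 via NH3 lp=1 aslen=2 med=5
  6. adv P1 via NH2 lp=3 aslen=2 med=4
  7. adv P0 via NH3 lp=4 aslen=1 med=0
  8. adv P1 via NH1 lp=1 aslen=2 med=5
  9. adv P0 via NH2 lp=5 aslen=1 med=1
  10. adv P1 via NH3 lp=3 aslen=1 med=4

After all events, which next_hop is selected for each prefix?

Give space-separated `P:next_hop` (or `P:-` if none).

Op 1: best P0=NH1 P1=-
Op 2: best P0=NH1 P1=NH0
Op 3: best P0=NH1 P1=NH0
Op 4: best P0=NH1 P1=NH0
Op 5: best P0=NH1 P1=NH0
Op 6: best P0=NH1 P1=NH2
Op 7: best P0=NH3 P1=NH2
Op 8: best P0=NH3 P1=NH2
Op 9: best P0=NH2 P1=NH2
Op 10: best P0=NH2 P1=NH3

Answer: P0:NH2 P1:NH3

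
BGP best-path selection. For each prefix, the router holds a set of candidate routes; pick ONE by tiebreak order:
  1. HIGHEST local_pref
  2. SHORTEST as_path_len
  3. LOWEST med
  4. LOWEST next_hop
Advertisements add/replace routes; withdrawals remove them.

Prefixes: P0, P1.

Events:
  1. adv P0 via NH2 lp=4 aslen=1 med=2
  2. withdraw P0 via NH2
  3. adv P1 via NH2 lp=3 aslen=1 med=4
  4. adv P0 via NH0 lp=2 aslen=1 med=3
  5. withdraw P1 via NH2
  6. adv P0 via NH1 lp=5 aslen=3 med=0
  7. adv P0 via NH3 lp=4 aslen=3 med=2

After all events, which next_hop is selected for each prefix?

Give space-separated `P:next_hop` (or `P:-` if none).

Op 1: best P0=NH2 P1=-
Op 2: best P0=- P1=-
Op 3: best P0=- P1=NH2
Op 4: best P0=NH0 P1=NH2
Op 5: best P0=NH0 P1=-
Op 6: best P0=NH1 P1=-
Op 7: best P0=NH1 P1=-

Answer: P0:NH1 P1:-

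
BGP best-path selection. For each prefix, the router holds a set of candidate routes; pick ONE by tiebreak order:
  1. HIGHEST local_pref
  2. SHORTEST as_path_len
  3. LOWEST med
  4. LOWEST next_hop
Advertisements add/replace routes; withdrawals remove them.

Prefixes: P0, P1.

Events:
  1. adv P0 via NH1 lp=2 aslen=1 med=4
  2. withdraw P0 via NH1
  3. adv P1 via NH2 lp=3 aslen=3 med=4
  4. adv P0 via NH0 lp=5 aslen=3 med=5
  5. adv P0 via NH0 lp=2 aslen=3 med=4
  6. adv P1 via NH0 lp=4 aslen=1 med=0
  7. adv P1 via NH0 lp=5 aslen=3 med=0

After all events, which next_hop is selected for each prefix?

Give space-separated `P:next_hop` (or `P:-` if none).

Op 1: best P0=NH1 P1=-
Op 2: best P0=- P1=-
Op 3: best P0=- P1=NH2
Op 4: best P0=NH0 P1=NH2
Op 5: best P0=NH0 P1=NH2
Op 6: best P0=NH0 P1=NH0
Op 7: best P0=NH0 P1=NH0

Answer: P0:NH0 P1:NH0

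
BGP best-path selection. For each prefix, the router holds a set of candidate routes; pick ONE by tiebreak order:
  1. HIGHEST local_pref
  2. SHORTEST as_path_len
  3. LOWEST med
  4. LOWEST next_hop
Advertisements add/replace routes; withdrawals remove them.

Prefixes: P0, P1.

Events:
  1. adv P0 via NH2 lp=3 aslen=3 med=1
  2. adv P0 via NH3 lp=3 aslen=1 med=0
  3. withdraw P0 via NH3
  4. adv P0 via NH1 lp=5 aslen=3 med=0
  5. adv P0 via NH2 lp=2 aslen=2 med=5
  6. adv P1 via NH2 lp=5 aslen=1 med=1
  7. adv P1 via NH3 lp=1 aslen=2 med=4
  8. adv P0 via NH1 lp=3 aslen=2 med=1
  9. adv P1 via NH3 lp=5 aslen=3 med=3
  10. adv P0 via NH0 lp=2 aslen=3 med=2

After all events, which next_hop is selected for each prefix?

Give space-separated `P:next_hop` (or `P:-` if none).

Answer: P0:NH1 P1:NH2

Derivation:
Op 1: best P0=NH2 P1=-
Op 2: best P0=NH3 P1=-
Op 3: best P0=NH2 P1=-
Op 4: best P0=NH1 P1=-
Op 5: best P0=NH1 P1=-
Op 6: best P0=NH1 P1=NH2
Op 7: best P0=NH1 P1=NH2
Op 8: best P0=NH1 P1=NH2
Op 9: best P0=NH1 P1=NH2
Op 10: best P0=NH1 P1=NH2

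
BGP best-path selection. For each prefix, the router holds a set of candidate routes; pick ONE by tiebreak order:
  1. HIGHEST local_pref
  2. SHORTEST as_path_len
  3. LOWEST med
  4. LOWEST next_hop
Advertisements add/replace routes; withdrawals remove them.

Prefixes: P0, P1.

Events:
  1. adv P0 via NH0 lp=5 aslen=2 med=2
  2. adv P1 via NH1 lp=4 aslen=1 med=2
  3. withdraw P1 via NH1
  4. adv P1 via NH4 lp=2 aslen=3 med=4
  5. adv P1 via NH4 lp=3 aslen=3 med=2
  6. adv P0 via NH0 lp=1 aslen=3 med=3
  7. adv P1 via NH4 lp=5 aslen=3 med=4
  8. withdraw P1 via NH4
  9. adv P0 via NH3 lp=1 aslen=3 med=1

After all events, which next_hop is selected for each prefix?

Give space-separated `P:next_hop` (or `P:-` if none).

Op 1: best P0=NH0 P1=-
Op 2: best P0=NH0 P1=NH1
Op 3: best P0=NH0 P1=-
Op 4: best P0=NH0 P1=NH4
Op 5: best P0=NH0 P1=NH4
Op 6: best P0=NH0 P1=NH4
Op 7: best P0=NH0 P1=NH4
Op 8: best P0=NH0 P1=-
Op 9: best P0=NH3 P1=-

Answer: P0:NH3 P1:-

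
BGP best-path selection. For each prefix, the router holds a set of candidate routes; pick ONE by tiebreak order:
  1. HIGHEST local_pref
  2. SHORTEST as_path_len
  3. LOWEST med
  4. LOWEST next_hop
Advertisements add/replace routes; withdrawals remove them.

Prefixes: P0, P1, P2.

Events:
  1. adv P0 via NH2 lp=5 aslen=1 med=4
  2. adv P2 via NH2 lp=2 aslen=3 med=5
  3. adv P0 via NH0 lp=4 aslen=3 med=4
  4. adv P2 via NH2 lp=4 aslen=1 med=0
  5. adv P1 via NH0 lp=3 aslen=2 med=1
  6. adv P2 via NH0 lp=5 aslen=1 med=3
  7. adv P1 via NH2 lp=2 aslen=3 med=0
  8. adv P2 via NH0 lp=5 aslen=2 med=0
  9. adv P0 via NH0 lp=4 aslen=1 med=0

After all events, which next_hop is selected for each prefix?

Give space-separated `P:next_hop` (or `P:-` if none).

Op 1: best P0=NH2 P1=- P2=-
Op 2: best P0=NH2 P1=- P2=NH2
Op 3: best P0=NH2 P1=- P2=NH2
Op 4: best P0=NH2 P1=- P2=NH2
Op 5: best P0=NH2 P1=NH0 P2=NH2
Op 6: best P0=NH2 P1=NH0 P2=NH0
Op 7: best P0=NH2 P1=NH0 P2=NH0
Op 8: best P0=NH2 P1=NH0 P2=NH0
Op 9: best P0=NH2 P1=NH0 P2=NH0

Answer: P0:NH2 P1:NH0 P2:NH0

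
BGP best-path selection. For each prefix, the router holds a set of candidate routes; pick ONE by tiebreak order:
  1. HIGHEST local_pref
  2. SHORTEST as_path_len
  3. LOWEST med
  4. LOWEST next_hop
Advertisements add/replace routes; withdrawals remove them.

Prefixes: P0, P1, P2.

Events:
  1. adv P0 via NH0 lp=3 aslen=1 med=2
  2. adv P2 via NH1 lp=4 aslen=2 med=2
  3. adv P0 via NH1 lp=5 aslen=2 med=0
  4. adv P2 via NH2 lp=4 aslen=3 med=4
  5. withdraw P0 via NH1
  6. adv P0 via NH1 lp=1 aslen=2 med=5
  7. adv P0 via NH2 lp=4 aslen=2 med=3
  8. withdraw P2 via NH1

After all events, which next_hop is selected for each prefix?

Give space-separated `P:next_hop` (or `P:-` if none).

Answer: P0:NH2 P1:- P2:NH2

Derivation:
Op 1: best P0=NH0 P1=- P2=-
Op 2: best P0=NH0 P1=- P2=NH1
Op 3: best P0=NH1 P1=- P2=NH1
Op 4: best P0=NH1 P1=- P2=NH1
Op 5: best P0=NH0 P1=- P2=NH1
Op 6: best P0=NH0 P1=- P2=NH1
Op 7: best P0=NH2 P1=- P2=NH1
Op 8: best P0=NH2 P1=- P2=NH2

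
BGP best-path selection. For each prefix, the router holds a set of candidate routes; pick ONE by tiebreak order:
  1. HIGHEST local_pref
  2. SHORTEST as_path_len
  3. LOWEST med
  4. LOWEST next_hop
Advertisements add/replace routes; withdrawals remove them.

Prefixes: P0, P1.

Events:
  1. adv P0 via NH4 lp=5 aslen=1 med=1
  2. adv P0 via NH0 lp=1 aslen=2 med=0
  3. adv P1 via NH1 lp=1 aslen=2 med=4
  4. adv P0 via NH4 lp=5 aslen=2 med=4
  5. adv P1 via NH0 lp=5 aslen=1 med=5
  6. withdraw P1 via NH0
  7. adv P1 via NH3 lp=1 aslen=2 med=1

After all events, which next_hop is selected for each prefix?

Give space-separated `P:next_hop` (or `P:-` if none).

Answer: P0:NH4 P1:NH3

Derivation:
Op 1: best P0=NH4 P1=-
Op 2: best P0=NH4 P1=-
Op 3: best P0=NH4 P1=NH1
Op 4: best P0=NH4 P1=NH1
Op 5: best P0=NH4 P1=NH0
Op 6: best P0=NH4 P1=NH1
Op 7: best P0=NH4 P1=NH3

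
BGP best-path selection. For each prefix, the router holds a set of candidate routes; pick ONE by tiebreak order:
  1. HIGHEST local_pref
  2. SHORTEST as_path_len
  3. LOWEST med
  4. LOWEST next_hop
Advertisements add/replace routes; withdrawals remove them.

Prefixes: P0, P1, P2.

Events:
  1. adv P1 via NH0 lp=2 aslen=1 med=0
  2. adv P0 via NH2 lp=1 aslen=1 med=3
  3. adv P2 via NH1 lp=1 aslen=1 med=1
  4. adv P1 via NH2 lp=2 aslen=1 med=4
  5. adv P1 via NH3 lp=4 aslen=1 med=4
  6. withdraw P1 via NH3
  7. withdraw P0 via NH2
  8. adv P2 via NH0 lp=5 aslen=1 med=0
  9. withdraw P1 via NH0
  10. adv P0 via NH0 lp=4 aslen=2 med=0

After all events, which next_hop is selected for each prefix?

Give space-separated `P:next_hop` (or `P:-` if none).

Op 1: best P0=- P1=NH0 P2=-
Op 2: best P0=NH2 P1=NH0 P2=-
Op 3: best P0=NH2 P1=NH0 P2=NH1
Op 4: best P0=NH2 P1=NH0 P2=NH1
Op 5: best P0=NH2 P1=NH3 P2=NH1
Op 6: best P0=NH2 P1=NH0 P2=NH1
Op 7: best P0=- P1=NH0 P2=NH1
Op 8: best P0=- P1=NH0 P2=NH0
Op 9: best P0=- P1=NH2 P2=NH0
Op 10: best P0=NH0 P1=NH2 P2=NH0

Answer: P0:NH0 P1:NH2 P2:NH0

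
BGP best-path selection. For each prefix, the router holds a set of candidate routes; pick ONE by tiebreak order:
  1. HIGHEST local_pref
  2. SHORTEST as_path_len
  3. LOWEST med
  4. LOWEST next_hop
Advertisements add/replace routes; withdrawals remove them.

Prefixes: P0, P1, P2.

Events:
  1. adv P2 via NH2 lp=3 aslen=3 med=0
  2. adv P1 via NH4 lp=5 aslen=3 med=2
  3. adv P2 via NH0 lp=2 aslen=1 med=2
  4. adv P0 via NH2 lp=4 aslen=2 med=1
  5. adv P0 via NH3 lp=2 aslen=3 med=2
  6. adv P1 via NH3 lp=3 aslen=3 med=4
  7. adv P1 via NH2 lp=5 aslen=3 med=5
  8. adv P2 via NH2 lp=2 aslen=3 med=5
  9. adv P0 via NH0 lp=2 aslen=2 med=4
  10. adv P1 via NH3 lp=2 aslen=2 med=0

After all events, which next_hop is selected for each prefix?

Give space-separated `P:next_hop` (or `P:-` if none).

Op 1: best P0=- P1=- P2=NH2
Op 2: best P0=- P1=NH4 P2=NH2
Op 3: best P0=- P1=NH4 P2=NH2
Op 4: best P0=NH2 P1=NH4 P2=NH2
Op 5: best P0=NH2 P1=NH4 P2=NH2
Op 6: best P0=NH2 P1=NH4 P2=NH2
Op 7: best P0=NH2 P1=NH4 P2=NH2
Op 8: best P0=NH2 P1=NH4 P2=NH0
Op 9: best P0=NH2 P1=NH4 P2=NH0
Op 10: best P0=NH2 P1=NH4 P2=NH0

Answer: P0:NH2 P1:NH4 P2:NH0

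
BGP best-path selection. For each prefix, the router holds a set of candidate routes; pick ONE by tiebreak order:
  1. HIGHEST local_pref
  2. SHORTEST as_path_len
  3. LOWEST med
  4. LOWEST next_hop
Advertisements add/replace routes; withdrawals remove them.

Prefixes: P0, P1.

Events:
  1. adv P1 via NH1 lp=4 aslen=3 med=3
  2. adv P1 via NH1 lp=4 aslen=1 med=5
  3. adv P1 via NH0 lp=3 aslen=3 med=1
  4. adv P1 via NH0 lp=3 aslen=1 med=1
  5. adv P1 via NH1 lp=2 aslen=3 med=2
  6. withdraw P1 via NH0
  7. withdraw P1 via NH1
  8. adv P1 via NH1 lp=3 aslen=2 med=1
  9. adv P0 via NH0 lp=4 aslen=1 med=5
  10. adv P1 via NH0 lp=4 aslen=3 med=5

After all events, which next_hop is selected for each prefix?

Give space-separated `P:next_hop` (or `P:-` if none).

Op 1: best P0=- P1=NH1
Op 2: best P0=- P1=NH1
Op 3: best P0=- P1=NH1
Op 4: best P0=- P1=NH1
Op 5: best P0=- P1=NH0
Op 6: best P0=- P1=NH1
Op 7: best P0=- P1=-
Op 8: best P0=- P1=NH1
Op 9: best P0=NH0 P1=NH1
Op 10: best P0=NH0 P1=NH0

Answer: P0:NH0 P1:NH0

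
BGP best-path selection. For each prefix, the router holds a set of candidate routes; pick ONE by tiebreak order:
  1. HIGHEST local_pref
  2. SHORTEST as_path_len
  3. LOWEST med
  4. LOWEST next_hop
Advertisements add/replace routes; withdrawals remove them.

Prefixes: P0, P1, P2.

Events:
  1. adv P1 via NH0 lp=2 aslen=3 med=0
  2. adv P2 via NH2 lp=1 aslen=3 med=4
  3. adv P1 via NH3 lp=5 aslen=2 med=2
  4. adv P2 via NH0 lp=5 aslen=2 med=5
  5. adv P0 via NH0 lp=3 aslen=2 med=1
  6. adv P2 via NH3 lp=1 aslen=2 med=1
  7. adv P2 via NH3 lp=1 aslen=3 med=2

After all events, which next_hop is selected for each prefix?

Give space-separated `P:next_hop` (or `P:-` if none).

Op 1: best P0=- P1=NH0 P2=-
Op 2: best P0=- P1=NH0 P2=NH2
Op 3: best P0=- P1=NH3 P2=NH2
Op 4: best P0=- P1=NH3 P2=NH0
Op 5: best P0=NH0 P1=NH3 P2=NH0
Op 6: best P0=NH0 P1=NH3 P2=NH0
Op 7: best P0=NH0 P1=NH3 P2=NH0

Answer: P0:NH0 P1:NH3 P2:NH0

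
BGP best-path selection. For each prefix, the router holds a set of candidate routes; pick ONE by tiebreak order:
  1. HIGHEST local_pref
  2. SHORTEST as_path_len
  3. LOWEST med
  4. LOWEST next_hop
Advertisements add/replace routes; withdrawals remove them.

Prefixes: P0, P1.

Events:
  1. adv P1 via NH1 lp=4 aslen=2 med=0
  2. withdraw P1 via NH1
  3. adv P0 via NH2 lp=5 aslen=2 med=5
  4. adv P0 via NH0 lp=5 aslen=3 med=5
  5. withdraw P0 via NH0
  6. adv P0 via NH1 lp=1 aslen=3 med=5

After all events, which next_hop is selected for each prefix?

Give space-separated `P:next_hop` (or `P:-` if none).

Answer: P0:NH2 P1:-

Derivation:
Op 1: best P0=- P1=NH1
Op 2: best P0=- P1=-
Op 3: best P0=NH2 P1=-
Op 4: best P0=NH2 P1=-
Op 5: best P0=NH2 P1=-
Op 6: best P0=NH2 P1=-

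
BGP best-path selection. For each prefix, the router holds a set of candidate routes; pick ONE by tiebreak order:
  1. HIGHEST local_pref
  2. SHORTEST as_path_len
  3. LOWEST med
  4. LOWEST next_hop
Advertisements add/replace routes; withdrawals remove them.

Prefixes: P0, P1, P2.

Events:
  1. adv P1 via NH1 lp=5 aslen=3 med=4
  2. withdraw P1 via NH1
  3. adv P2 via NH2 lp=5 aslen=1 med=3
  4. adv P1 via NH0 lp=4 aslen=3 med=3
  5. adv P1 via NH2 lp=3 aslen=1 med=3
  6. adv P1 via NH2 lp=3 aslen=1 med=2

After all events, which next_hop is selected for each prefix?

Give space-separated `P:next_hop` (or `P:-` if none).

Op 1: best P0=- P1=NH1 P2=-
Op 2: best P0=- P1=- P2=-
Op 3: best P0=- P1=- P2=NH2
Op 4: best P0=- P1=NH0 P2=NH2
Op 5: best P0=- P1=NH0 P2=NH2
Op 6: best P0=- P1=NH0 P2=NH2

Answer: P0:- P1:NH0 P2:NH2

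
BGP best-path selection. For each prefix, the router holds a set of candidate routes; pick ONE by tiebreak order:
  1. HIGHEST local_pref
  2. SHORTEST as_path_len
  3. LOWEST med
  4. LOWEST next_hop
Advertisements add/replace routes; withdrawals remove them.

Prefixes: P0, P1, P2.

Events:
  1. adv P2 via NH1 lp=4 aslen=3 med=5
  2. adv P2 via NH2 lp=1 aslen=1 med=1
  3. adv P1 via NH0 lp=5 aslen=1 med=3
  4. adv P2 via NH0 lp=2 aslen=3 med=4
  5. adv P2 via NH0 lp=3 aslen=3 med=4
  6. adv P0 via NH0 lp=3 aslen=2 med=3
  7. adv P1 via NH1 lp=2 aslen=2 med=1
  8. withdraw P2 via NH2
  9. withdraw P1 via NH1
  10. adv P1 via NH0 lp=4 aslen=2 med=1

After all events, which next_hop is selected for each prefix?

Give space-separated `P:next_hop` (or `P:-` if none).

Answer: P0:NH0 P1:NH0 P2:NH1

Derivation:
Op 1: best P0=- P1=- P2=NH1
Op 2: best P0=- P1=- P2=NH1
Op 3: best P0=- P1=NH0 P2=NH1
Op 4: best P0=- P1=NH0 P2=NH1
Op 5: best P0=- P1=NH0 P2=NH1
Op 6: best P0=NH0 P1=NH0 P2=NH1
Op 7: best P0=NH0 P1=NH0 P2=NH1
Op 8: best P0=NH0 P1=NH0 P2=NH1
Op 9: best P0=NH0 P1=NH0 P2=NH1
Op 10: best P0=NH0 P1=NH0 P2=NH1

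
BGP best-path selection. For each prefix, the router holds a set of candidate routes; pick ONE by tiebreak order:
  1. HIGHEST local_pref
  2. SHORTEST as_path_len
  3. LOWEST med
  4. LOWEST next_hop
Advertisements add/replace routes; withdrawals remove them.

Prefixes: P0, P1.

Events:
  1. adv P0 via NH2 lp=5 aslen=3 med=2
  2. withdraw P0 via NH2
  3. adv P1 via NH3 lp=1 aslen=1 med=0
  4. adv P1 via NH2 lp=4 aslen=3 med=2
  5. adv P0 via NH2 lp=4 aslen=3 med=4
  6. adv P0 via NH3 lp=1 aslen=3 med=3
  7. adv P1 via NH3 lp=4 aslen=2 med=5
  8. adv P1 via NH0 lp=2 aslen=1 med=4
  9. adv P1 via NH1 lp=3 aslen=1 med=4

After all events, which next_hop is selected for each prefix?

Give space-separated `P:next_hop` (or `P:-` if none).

Answer: P0:NH2 P1:NH3

Derivation:
Op 1: best P0=NH2 P1=-
Op 2: best P0=- P1=-
Op 3: best P0=- P1=NH3
Op 4: best P0=- P1=NH2
Op 5: best P0=NH2 P1=NH2
Op 6: best P0=NH2 P1=NH2
Op 7: best P0=NH2 P1=NH3
Op 8: best P0=NH2 P1=NH3
Op 9: best P0=NH2 P1=NH3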